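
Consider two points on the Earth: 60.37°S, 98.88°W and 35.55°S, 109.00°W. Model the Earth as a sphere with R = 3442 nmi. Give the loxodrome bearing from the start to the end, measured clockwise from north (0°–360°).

Meridional parts: M(φ₁)=-1.3299, M(φ₂)=-0.6646 → ΔM = +0.6654;  Δλ = -0.1766 rad
tan C = Δλ / ΔM = -0.2655 → C = 345.13°

345.1°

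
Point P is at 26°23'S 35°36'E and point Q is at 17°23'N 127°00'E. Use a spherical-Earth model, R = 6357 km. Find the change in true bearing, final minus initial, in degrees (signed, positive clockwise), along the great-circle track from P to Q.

Initial bearing θ₁ = atan2(sin Δλ cos φ₂, cos φ₁ sin φ₂ − sin φ₁ cos φ₂ cos Δλ) = 74.91°
Final bearing θ₂ = (initial bearing from the destination back to the start) + 180° = 65.00°
Δθ = θ₂ − θ₁ = -9.9°

-9.9°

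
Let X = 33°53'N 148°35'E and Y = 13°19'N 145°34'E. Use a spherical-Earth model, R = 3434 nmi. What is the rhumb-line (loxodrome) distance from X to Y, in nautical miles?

Δψ = ln[tan(π/4+φ₂/2)/tan(π/4+φ₁/2)] = -0.3947;  Δφ = -0.3590 rad,  Δλ = -0.0527 rad
q = Δφ/Δψ = 0.9095
d = R·√(Δφ² + q²Δλ²) = 3434·0.36214 = 1244 nmi

1244 nmi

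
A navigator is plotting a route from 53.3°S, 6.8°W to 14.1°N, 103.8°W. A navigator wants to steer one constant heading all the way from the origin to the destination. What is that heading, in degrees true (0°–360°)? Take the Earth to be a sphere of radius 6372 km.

Δψ = ln[tan(π/4+φ₂/2)/tan(π/4+φ₁/2)] = +1.3522
Δλ = -1.6930 rad (taken the short way round)
course = atan2(Δλ, Δψ) = 308.61°

308.6°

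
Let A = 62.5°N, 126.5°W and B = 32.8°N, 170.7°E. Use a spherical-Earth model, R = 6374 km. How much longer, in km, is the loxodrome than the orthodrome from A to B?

Great circle: cos σ = sin φ₁ sin φ₂ + cos φ₁ cos φ₂ cos Δλ,  σ = 0.8527 rad → d_gc = 5435.4 km
Rhumb line: Δψ = -0.8012, q = Δφ/Δψ = 0.6470, d_rh = R√(Δφ²+q²Δλ²) = 5599.1 km
Excess = 5599.1 − 5435.4 = 163.7 ≈ 164 km

164 km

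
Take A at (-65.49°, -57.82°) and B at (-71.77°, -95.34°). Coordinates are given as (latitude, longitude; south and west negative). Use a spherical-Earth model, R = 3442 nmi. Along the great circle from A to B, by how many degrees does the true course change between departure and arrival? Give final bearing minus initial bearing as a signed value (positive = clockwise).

+35.2°

Initial bearing θ₁ = atan2(sin Δλ cos φ₂, cos φ₁ sin φ₂ − sin φ₁ cos φ₂ cos Δλ) = 228.55°
Final bearing θ₂ = (initial bearing from the destination back to the start) + 180° = 263.70°
Δθ = θ₂ − θ₁ = +35.2°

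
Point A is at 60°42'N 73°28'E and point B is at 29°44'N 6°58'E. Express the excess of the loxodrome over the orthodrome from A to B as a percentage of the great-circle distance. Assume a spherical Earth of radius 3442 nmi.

Great circle: σ = 0.9248 rad → d_gc = Rσ = 3183.3 nmi
Rhumb: Δφ = -0.5405, Δλ = -1.1606, Δψ = -0.7977, q = Δφ/Δψ = 0.6775 → d_rh = R√(Δφ²+q²Δλ²) = 3284.3 nmi
Excess = (3284.3 − 3183.3) / 3183.3 = 101.0 / 3183.3 = 3.17% ≈ 3.2%

3.2%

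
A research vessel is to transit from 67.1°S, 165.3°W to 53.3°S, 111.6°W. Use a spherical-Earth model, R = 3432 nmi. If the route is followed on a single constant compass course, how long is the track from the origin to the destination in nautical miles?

Rhumb course C = atan2(Δλ, Δψ) with Δψ = ln[tan(π/4+φ₂/2)/tan(π/4+φ₁/2)] = +0.4932, Δλ = +0.9372 → C = 62.24°
d = R·|Δφ| / |cos C| = 3432·0.24086 / 0.46571 = 1775 nmi

1775 nmi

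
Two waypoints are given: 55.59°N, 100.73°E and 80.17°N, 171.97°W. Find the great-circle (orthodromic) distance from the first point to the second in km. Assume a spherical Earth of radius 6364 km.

Haversine: a = sin²(Δφ/2)+cos φ₁ cos φ₂ sin²(Δλ/2) = 0.09128;  σ = 2·atan2(√a,√(1−a))
σ = 35.170° → d = Rσ = 6364·0.61383 = 3906 km

3906 km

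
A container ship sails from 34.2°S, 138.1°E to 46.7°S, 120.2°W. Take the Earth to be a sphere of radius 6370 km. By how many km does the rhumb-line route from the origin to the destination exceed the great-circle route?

Great circle: cos σ = sin φ₁ sin φ₂ + cos φ₁ cos φ₂ cos Δλ,  σ = 1.2723 rad → d_gc = 8104.8 km
Rhumb line: Δψ = -0.2881, q = Δφ/Δψ = 0.7573, d_rh = R√(Δφ²+q²Δλ²) = 8674.1 km
Excess = 8674.1 − 8104.8 = 569.3 ≈ 569 km

569 km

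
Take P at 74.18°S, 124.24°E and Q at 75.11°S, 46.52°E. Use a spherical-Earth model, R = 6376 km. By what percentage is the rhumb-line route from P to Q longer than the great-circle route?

Great circle: σ = 0.3341 rad → d_gc = Rσ = 2130.0 km
Rhumb: Δφ = -0.0162, Δλ = -1.3565, Δψ = -0.0613, q = Δφ/Δψ = 0.2647 → d_rh = R√(Δφ²+q²Δλ²) = 2291.9 km
Excess = (2291.9 − 2130.0) / 2130.0 = 161.9 / 2130.0 = 7.60% ≈ 7.6%

7.6%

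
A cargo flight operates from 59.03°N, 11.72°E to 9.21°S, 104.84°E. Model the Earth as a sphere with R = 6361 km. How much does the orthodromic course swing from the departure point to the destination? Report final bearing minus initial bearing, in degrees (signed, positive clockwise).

At departure: θ₁ = atan2(sin Δλ cos φ₂, cos φ₁ sin φ₂ − sin φ₁ cos φ₂ cos Δλ) = 92.11°
At arrival: θ₂ = atan2(sin Δλ cos φ₁, −cos φ₂ sin φ₁ + sin φ₂ cos φ₁ cos Δλ) = 148.60°
Δθ = θ₂ − θ₁ = +56.5°

+56.5°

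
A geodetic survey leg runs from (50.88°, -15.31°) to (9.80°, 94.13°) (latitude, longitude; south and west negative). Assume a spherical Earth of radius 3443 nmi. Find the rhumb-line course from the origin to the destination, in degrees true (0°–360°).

Δψ = ln[tan(π/4+φ₂/2)/tan(π/4+φ₁/2)] = -0.8629
Δλ = +1.9101 rad (taken the short way round)
course = atan2(Δλ, Δψ) = 114.31°

114.3°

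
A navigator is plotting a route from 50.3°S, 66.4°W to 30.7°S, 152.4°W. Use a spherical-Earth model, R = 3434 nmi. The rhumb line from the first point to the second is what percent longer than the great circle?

4.7%

Great circle: σ = 1.1251 rad → d_gc = Rσ = 3863.4 nmi
Rhumb: Δφ = +0.3421, Δλ = -1.5010, Δψ = +0.4554, q = Δφ/Δψ = 0.7512 → d_rh = R√(Δφ²+q²Δλ²) = 4046.2 nmi
Excess = (4046.2 − 3863.4) / 3863.4 = 182.8 / 3863.4 = 4.73% ≈ 4.7%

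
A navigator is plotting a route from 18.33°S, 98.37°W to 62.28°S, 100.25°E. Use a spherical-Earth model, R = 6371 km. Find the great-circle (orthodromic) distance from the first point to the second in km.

cos σ = sin φ₁ sin φ₂ + cos φ₁ cos φ₂ cos Δλ
      = sin(-18.33°)sin(-62.28°) + cos(-18.33°)cos(-62.28°)cos(-161.38°) = -0.1400
σ = 98.050° → d = Rσ = 6371·1.71130 = 10903 km

10903 km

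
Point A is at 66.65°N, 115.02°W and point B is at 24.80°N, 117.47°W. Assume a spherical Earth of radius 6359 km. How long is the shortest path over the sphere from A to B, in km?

cos σ = sin φ₁ sin φ₂ + cos φ₁ cos φ₂ cos Δλ
      = sin(66.65°)sin(24.80°) + cos(66.65°)cos(24.80°)cos(-2.45°) = 0.7446
σ = 41.878° → d = Rσ = 6359·0.73091 = 4648 km

4648 km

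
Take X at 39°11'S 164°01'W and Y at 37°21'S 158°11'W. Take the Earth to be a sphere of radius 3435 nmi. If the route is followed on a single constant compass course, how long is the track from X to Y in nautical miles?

Rhumb course C = atan2(Δλ, Δψ) with Δψ = ln[tan(π/4+φ₂/2)/tan(π/4+φ₁/2)] = +0.0408, Δλ = +0.1018 → C = 68.18°
d = R·|Δφ| / |cos C| = 3435·0.03200 / 0.37166 = 296 nmi

296 nmi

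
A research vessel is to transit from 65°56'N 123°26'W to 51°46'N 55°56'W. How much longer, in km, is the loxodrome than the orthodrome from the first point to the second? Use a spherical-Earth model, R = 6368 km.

Great circle: cos σ = sin φ₁ sin φ₂ + cos φ₁ cos φ₂ cos Δλ,  σ = 0.6201 rad → d_gc = 3949.1 km
Rhumb line: Δψ = -0.4861, q = Δφ/Δψ = 0.5086, d_rh = R√(Δφ²+q²Δλ²) = 4127.8 km
Excess = 4127.8 − 3949.1 = 178.7 ≈ 179 km

179 km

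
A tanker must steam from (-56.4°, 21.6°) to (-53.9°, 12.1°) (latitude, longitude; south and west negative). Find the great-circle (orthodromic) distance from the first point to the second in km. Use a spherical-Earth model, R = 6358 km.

Haversine: a = sin²(Δφ/2)+cos φ₁ cos φ₂ sin²(Δλ/2) = 0.00271;  σ = 2·atan2(√a,√(1−a))
σ = 5.970° → d = Rσ = 6358·0.10420 = 662 km

662 km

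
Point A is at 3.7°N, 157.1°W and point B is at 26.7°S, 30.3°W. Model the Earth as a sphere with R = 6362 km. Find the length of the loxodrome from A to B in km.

Rhumb course C = atan2(Δλ, Δψ) with Δψ = ln[tan(π/4+φ₂/2)/tan(π/4+φ₁/2)] = -0.5485, Δλ = +2.2131 → C = 103.92°
d = R·|Δφ| / |cos C| = 6362·0.53058 / 0.24055 = 14032 km

14032 km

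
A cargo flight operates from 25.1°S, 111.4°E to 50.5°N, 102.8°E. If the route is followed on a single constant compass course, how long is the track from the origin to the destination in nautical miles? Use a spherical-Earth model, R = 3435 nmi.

4556 nmi

Δψ = ln[tan(π/4+φ₂/2)/tan(π/4+φ₁/2)] = +1.4771;  Δφ = +1.3195 rad,  Δλ = -0.1501 rad
q = Δφ/Δψ = 0.8933
d = R·√(Δφ² + q²Δλ²) = 3435·1.32626 = 4556 nmi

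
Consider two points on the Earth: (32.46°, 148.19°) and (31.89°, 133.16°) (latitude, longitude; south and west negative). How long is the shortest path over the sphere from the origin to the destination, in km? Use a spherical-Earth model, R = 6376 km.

Haversine: a = sin²(Δφ/2)+cos φ₁ cos φ₂ sin²(Δλ/2) = 0.01228;  σ = 2·atan2(√a,√(1−a))
σ = 12.724° → d = Rσ = 6376·0.22208 = 1416 km

1416 km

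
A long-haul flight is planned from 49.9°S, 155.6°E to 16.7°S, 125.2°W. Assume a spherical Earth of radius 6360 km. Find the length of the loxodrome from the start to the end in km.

8046 km

Rhumb course C = atan2(Δλ, Δψ) with Δψ = ln[tan(π/4+φ₂/2)/tan(π/4+φ₁/2)] = +0.7123, Δλ = +1.3823 → C = 62.74°
d = R·|Δφ| / |cos C| = 6360·0.57945 / 0.45805 = 8046 km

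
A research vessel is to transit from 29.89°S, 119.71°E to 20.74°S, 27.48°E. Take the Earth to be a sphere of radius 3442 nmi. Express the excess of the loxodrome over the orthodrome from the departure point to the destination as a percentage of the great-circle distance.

Great circle: σ = 1.4254 rad → d_gc = Rσ = 4906.1 nmi
Rhumb: Δφ = +0.1597, Δλ = -1.6097, Δψ = +0.1769, q = Δφ/Δψ = 0.9026 → d_rh = R√(Δφ²+q²Δλ²) = 5031.0 nmi
Excess = (5031.0 − 4906.1) / 4906.1 = 124.9 / 4906.1 = 2.546% ≈ 2.5%

2.5%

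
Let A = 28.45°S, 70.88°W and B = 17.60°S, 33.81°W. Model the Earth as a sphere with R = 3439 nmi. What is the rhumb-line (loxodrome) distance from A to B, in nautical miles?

Rhumb course C = atan2(Δλ, Δψ) with Δψ = ln[tan(π/4+φ₂/2)/tan(π/4+φ₁/2)] = +0.2062, Δλ = +0.6470 → C = 72.32°
d = R·|Δφ| / |cos C| = 3439·0.18937 / 0.30363 = 2145 nmi

2145 nmi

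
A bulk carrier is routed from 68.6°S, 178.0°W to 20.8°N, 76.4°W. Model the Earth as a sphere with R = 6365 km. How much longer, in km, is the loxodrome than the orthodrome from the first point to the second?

554 km

Great circle: cos σ = sin φ₁ sin φ₂ + cos φ₁ cos φ₂ cos Δλ,  σ = 1.9815 rad → d_gc = 12611.9 km
Rhumb line: Δψ = +2.0375, q = Δφ/Δψ = 0.7658, d_rh = R√(Δφ²+q²Δλ²) = 13165.9 km
Excess = 13165.9 − 12611.9 = 554.0 ≈ 554 km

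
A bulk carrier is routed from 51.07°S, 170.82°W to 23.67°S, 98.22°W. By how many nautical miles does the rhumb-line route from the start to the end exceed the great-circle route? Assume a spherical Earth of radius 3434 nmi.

Great circle: cos σ = sin φ₁ sin φ₂ + cos φ₁ cos φ₂ cos Δλ,  σ = 1.0651 rad → d_gc = 3657.6 nmi
Rhumb line: Δψ = +0.6147, q = Δφ/Δψ = 0.7780, d_rh = R√(Δφ²+q²Δλ²) = 3762.6 nmi
Excess = 3762.6 − 3657.6 = 105.0 ≈ 105 nmi

105 nmi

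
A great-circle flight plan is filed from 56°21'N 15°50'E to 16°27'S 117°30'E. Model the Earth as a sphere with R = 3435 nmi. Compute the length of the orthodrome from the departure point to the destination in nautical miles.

6599 nmi

cos σ = sin φ₁ sin φ₂ + cos φ₁ cos φ₂ cos Δλ
      = sin(56.35°)sin(-16.45°) + cos(56.35°)cos(-16.45°)cos(101.67°) = -0.3432
σ = 110.072° → d = Rσ = 3435·1.92111 = 6599 nmi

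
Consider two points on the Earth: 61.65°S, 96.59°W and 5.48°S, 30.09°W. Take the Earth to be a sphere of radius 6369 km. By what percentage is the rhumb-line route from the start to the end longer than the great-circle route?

Great circle: σ = 1.2948 rad → d_gc = Rσ = 8246.4 km
Rhumb: Δφ = +0.9804, Δλ = +1.1606, Δψ = +1.2803, q = Δφ/Δψ = 0.7657 → d_rh = R√(Δφ²+q²Δλ²) = 8427.8 km
Excess = (8427.8 − 8246.4) / 8246.4 = 181.4 / 8246.4 = 2.20% ≈ 2.2%

2.2%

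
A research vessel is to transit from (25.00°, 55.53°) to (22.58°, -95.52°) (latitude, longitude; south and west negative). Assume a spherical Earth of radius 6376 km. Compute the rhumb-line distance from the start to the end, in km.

Δψ = ln[tan(π/4+φ₂/2)/tan(π/4+φ₁/2)] = -0.0462;  Δφ = -0.0422 rad,  Δλ = -2.6363 rad
q = Δφ/Δψ = 0.9149
d = R·√(Δφ² + q²Δλ²) = 6376·2.41243 = 15382 km

15382 km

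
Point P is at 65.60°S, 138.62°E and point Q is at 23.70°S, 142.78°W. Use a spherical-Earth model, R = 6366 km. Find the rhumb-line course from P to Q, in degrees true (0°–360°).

51.1°

Δψ = ln[tan(π/4+φ₂/2)/tan(π/4+φ₁/2)] = +1.1055
Δλ = +1.3718 rad (taken the short way round)
course = atan2(Δλ, Δψ) = 51.13°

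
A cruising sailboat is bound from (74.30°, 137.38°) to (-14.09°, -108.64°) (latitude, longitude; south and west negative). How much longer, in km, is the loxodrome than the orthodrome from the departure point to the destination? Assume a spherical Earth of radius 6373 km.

947 km

Great circle: cos σ = sin φ₁ sin φ₂ + cos φ₁ cos φ₂ cos Δλ,  σ = 1.9188 rad → d_gc = 12228.6 km
Rhumb line: Δψ = -2.2299, q = Δφ/Δψ = 0.6918, d_rh = R√(Δφ²+q²Δλ²) = 13175.4 km
Excess = 13175.4 − 12228.6 = 946.8 ≈ 947 km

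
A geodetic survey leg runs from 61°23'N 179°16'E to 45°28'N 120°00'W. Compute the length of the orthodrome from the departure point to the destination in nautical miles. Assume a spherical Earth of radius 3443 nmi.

2272 nmi

cos σ = sin φ₁ sin φ₂ + cos φ₁ cos φ₂ cos Δλ
      = sin(61.38°)sin(45.47°) + cos(61.38°)cos(45.47°)cos(60.73°) = 0.7900
σ = 37.817° → d = Rσ = 3443·0.66003 = 2272 nmi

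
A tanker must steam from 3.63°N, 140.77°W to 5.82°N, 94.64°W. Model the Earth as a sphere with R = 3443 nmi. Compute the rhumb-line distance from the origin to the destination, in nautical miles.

2766 nmi

Δψ = ln[tan(π/4+φ₂/2)/tan(π/4+φ₁/2)] = +0.0384;  Δφ = +0.0382 rad,  Δλ = +0.8051 rad
q = Δφ/Δψ = 0.9965
d = R·√(Δφ² + q²Δλ²) = 3443·0.80324 = 2766 nmi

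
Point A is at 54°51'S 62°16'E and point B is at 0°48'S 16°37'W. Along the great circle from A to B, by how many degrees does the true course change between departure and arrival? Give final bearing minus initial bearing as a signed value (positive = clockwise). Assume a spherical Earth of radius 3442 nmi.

+46.6°

Initial bearing θ₁ = atan2(sin Δλ cos φ₂, cos φ₁ sin φ₂ − sin φ₁ cos φ₂ cos Δλ) = 278.67°
Final bearing θ₂ = (initial bearing from the destination back to the start) + 180° = 325.31°
Δθ = θ₂ − θ₁ = +46.6°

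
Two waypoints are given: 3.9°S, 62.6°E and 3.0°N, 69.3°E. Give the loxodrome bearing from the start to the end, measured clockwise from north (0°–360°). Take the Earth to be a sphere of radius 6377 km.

Meridional parts: M(φ₁)=-0.0681, M(φ₂)=+0.0524 → ΔM = +0.1205;  Δλ = +0.1169 rad
tan C = Δλ / ΔM = +0.9704 → C = 44.14°

44.1°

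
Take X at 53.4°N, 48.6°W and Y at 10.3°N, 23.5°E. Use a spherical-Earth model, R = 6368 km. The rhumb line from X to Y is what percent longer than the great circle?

2.3%

Great circle: σ = 1.2410 rad → d_gc = Rσ = 7902.7 km
Rhumb: Δφ = -0.7522, Δλ = +1.2584, Δψ = -0.9257, q = Δφ/Δψ = 0.8126 → d_rh = R√(Δφ²+q²Δλ²) = 8083.7 km
Excess = (8083.7 − 7902.7) / 7902.7 = 181.0 / 7902.7 = 2.29% ≈ 2.3%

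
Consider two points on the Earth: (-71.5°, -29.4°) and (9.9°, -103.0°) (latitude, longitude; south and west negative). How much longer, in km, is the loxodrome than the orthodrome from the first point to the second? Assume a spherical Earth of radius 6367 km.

291 km

Great circle: cos σ = sin φ₁ sin φ₂ + cos φ₁ cos φ₂ cos Δλ,  σ = 1.6457 rad → d_gc = 10477.9 km
Rhumb line: Δψ = +1.9885, q = Δφ/Δψ = 0.7145, d_rh = R√(Δφ²+q²Δλ²) = 10768.8 km
Excess = 10768.8 − 10477.9 = 290.9 ≈ 291 km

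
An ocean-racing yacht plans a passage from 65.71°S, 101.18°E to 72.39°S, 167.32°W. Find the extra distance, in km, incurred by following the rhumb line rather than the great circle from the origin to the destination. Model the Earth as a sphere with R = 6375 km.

Great circle: cos σ = sin φ₁ sin φ₂ + cos φ₁ cos φ₂ cos Δλ,  σ = 0.5246 rad → d_gc = 3344.6 km
Rhumb line: Δψ = -0.3288, q = Δφ/Δψ = 0.3546, d_rh = R√(Δφ²+q²Δλ²) = 3685.5 km
Excess = 3685.5 − 3344.6 = 340.9 ≈ 341 km

341 km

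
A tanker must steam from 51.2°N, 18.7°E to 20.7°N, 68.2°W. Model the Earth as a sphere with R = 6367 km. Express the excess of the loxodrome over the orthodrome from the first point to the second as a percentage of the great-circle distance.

4.1%

Great circle: σ = 1.2586 rad → d_gc = Rσ = 8013.3 km
Rhumb: Δφ = -0.5323, Δλ = -1.5167, Δψ = -0.6743, q = Δφ/Δψ = 0.7895 → d_rh = R√(Δφ²+q²Δλ²) = 8343.3 km
Excess = (8343.3 − 8013.3) / 8013.3 = 330.0 / 8013.3 = 4.12% ≈ 4.1%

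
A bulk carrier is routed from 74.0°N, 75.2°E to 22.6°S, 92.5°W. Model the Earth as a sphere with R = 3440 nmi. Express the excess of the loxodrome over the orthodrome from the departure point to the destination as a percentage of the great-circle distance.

19.8%

Great circle: σ = 2.2370 rad → d_gc = Rσ = 7695.4 nmi
Rhumb: Δφ = -1.6860, Δλ = -2.9269, Δψ = -2.3673, q = Δφ/Δψ = 0.7122 → d_rh = R√(Δφ²+q²Δλ²) = 9222.6 nmi
Excess = (9222.6 − 7695.4) / 7695.4 = 1527.2 / 7695.4 = 19.846% ≈ 19.8%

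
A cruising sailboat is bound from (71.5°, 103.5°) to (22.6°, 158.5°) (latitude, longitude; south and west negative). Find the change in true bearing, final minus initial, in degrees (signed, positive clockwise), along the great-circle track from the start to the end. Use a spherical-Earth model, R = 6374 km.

Initial bearing θ₁ = atan2(sin Δλ cos φ₂, cos φ₁ sin φ₂ − sin φ₁ cos φ₂ cos Δλ) = 116.69°
Final bearing θ₂ = (initial bearing from the destination back to the start) + 180° = 162.12°
Δθ = θ₂ − θ₁ = +45.4°

+45.4°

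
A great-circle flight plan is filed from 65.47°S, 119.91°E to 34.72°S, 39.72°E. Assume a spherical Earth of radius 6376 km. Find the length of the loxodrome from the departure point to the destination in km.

6433 km

Δψ = ln[tan(π/4+φ₂/2)/tan(π/4+φ₁/2)] = +0.8792;  Δφ = +0.5367 rad,  Δλ = -1.3996 rad
q = Δφ/Δψ = 0.6105
d = R·√(Δφ² + q²Δλ²) = 6376·1.00896 = 6433 km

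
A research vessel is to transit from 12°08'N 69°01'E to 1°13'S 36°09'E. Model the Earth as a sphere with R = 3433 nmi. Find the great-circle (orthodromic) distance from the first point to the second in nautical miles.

Haversine: a = sin²(Δφ/2)+cos φ₁ cos φ₂ sin²(Δλ/2) = 0.09174;  σ = 2·atan2(√a,√(1−a))
σ = 35.262° → d = Rσ = 3433·0.61543 = 2113 nmi

2113 nmi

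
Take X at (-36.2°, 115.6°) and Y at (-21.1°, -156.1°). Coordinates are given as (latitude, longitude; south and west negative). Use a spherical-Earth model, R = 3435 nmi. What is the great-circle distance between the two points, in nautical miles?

4581 nmi

cos σ = sin φ₁ sin φ₂ + cos φ₁ cos φ₂ cos Δλ
      = sin(-36.20°)sin(-21.10°) + cos(-36.20°)cos(-21.10°)cos(88.30°) = 0.2350
σ = 76.411° → d = Rσ = 3435·1.33363 = 4581 nmi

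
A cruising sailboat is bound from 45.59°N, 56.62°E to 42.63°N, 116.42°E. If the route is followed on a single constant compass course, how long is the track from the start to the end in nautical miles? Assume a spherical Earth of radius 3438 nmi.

Δψ = ln[tan(π/4+φ₂/2)/tan(π/4+φ₁/2)] = -0.0720;  Δφ = -0.0517 rad,  Δλ = +1.0437 rad
q = Δφ/Δψ = 0.7178
d = R·√(Δφ² + q²Δλ²) = 3438·0.75093 = 2582 nmi

2582 nmi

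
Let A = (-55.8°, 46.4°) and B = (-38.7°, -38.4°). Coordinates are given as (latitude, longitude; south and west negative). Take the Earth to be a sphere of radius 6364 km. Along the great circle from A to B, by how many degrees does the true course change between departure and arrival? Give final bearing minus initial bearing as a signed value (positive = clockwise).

+68.3°

Initial bearing θ₁ = atan2(sin Δλ cos φ₂, cos φ₁ sin φ₂ − sin φ₁ cos φ₂ cos Δλ) = 249.35°
Final bearing θ₂ = (initial bearing from the destination back to the start) + 180° = 317.63°
Δθ = θ₂ − θ₁ = +68.3°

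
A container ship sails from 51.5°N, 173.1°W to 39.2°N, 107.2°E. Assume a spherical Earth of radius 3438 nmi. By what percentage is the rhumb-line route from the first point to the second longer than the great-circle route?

Great circle: σ = 0.9510 rad → d_gc = Rσ = 3269.5 nmi
Rhumb: Δφ = -0.2147, Δλ = -1.3910, Δψ = -0.3073, q = Δφ/Δψ = 0.6986 → d_rh = R√(Δφ²+q²Δλ²) = 3421.7 nmi
Excess = (3421.7 − 3269.5) / 3269.5 = 152.2 / 3269.5 = 4.66% ≈ 4.7%

4.7%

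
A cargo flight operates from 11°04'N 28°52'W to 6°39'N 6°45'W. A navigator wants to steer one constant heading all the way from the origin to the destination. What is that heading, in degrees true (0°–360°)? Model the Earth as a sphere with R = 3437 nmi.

101.4°

Meridional parts: M(φ₁)=+0.1944, M(φ₂)=+0.1163 → ΔM = -0.0780;  Δλ = +0.3860 rad
tan C = Δλ / ΔM = -4.9465 → C = 101.43°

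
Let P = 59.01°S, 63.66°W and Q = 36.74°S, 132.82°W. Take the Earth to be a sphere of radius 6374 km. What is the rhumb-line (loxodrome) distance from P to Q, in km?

Δψ = ln[tan(π/4+φ₂/2)/tan(π/4+φ₁/2)] = +0.5926;  Δφ = +0.3887 rad,  Δλ = -1.2071 rad
q = Δφ/Δψ = 0.6559
d = R·√(Δφ² + q²Δλ²) = 6374·0.88199 = 5622 km

5622 km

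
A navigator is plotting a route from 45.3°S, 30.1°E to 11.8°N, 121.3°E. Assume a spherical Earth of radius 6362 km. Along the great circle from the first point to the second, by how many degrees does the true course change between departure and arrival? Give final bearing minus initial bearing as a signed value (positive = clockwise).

Initial bearing θ₁ = atan2(sin Δλ cos φ₂, cos φ₁ sin φ₂ − sin φ₁ cos φ₂ cos Δλ) = 82.48°
Final bearing θ₂ = (initial bearing from the destination back to the start) + 180° = 45.43°
Δθ = θ₂ − θ₁ = -37.0°

-37.0°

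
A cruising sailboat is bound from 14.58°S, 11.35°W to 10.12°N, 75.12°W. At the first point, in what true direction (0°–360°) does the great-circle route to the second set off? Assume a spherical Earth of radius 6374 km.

287.6°

θ = atan2( sin Δλ·cos φ₂ ,  cos φ₁ sin φ₂ − sin φ₁ cos φ₂ cos Δλ )
  = atan2(-0.8831, +0.2796) = 287.57°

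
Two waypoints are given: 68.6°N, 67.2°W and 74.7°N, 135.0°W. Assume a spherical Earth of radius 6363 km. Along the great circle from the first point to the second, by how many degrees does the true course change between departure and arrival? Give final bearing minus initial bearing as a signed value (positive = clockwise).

-65.1°

At departure: θ₁ = atan2(sin Δλ cos φ₂, cos φ₁ sin φ₂ − sin φ₁ cos φ₂ cos Δλ) = 316.68°
At arrival: θ₂ = atan2(sin Δλ cos φ₁, −cos φ₂ sin φ₁ + sin φ₂ cos φ₁ cos Δλ) = 251.55°
Δθ = θ₂ − θ₁ = -65.1°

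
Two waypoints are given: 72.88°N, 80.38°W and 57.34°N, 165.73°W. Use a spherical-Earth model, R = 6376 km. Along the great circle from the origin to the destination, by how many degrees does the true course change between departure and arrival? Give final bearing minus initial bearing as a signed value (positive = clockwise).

-80.3°

Initial bearing θ₁ = atan2(sin Δλ cos φ₂, cos φ₁ sin φ₂ − sin φ₁ cos φ₂ cos Δλ) = 290.96°
Final bearing θ₂ = (initial bearing from the destination back to the start) + 180° = 210.62°
Δθ = θ₂ − θ₁ = -80.3°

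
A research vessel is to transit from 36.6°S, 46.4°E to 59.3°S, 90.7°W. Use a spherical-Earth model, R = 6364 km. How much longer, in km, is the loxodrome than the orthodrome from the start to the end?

1644 km

Great circle: cos σ = sin φ₁ sin φ₂ + cos φ₁ cos φ₂ cos Δλ,  σ = 1.3567 rad → d_gc = 8634.36 km
Rhumb line: Δψ = -0.6055, q = Δφ/Δψ = 0.6543, d_rh = R√(Δφ²+q²Δλ²) = 10277.93 km
Excess = 10277.93 − 8634.36 = 1643.57 ≈ 1644 km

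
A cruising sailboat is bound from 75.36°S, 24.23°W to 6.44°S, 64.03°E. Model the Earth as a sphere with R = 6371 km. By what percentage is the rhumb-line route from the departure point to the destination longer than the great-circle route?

5.6%

Great circle: σ = 1.4544 rad → d_gc = Rσ = 9265.9 km
Rhumb: Δφ = +1.2029, Δλ = +1.5404, Δψ = +1.9395, q = Δφ/Δψ = 0.6202 → d_rh = R√(Δφ²+q²Δλ²) = 9786.6 km
Excess = (9786.6 − 9265.9) / 9265.9 = 520.7 / 9265.9 = 5.62% ≈ 5.6%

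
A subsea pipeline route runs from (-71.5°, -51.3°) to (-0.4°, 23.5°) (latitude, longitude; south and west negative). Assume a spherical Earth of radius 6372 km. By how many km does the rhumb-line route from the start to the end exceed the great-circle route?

Great circle: cos σ = sin φ₁ sin φ₂ + cos φ₁ cos φ₂ cos Δλ,  σ = 1.4809 rad → d_gc = 9436.1 km
Rhumb line: Δψ = +1.8079, q = Δφ/Δψ = 0.6864, d_rh = R√(Δφ²+q²Δλ²) = 9753.3 km
Excess = 9753.3 − 9436.1 = 317.2 ≈ 317 km

317 km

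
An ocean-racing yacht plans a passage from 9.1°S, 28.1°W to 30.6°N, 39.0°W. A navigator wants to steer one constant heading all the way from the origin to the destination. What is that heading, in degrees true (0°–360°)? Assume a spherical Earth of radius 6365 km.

345.2°

Δψ = ln[tan(π/4+φ₂/2)/tan(π/4+φ₁/2)] = +0.7209
Δλ = -0.1902 rad (taken the short way round)
course = atan2(Δλ, Δψ) = 345.22°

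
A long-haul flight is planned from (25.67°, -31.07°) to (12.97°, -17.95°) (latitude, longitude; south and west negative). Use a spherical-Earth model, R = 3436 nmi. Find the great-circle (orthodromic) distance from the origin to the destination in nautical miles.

cos σ = sin φ₁ sin φ₂ + cos φ₁ cos φ₂ cos Δλ
      = sin(25.67°)sin(12.97°) + cos(25.67°)cos(12.97°)cos(13.12°) = 0.9526
σ = 17.710° → d = Rσ = 3436·0.30910 = 1062 nmi

1062 nmi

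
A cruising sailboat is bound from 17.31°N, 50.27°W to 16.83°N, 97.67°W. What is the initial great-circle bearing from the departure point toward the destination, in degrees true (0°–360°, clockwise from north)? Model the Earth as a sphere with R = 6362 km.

276.8°

θ = atan2( sin Δλ·cos φ₂ ,  cos φ₁ sin φ₂ − sin φ₁ cos φ₂ cos Δλ )
  = atan2(-0.7046, +0.0836) = 276.77°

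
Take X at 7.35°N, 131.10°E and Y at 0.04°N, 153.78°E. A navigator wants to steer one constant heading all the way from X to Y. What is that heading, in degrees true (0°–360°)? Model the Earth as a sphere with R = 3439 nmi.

Δψ = ln[tan(π/4+φ₂/2)/tan(π/4+φ₁/2)] = -0.1279
Δλ = +0.3958 rad (taken the short way round)
course = atan2(Δλ, Δψ) = 107.91°

107.9°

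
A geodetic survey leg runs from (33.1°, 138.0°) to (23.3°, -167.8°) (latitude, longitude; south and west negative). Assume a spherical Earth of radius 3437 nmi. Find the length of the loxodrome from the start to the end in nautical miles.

2920 nmi

Δψ = ln[tan(π/4+φ₂/2)/tan(π/4+φ₁/2)] = -0.1945;  Δφ = -0.1710 rad,  Δλ = +0.9460 rad
q = Δφ/Δψ = 0.8796
d = R·√(Δφ² + q²Δλ²) = 3437·0.84948 = 2920 nmi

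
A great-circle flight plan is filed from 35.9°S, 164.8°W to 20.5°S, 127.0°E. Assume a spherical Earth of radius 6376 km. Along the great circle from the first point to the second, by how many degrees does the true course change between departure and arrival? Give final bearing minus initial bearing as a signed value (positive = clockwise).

At departure: θ₁ = atan2(sin Δλ cos φ₂, cos φ₁ sin φ₂ − sin φ₁ cos φ₂ cos Δλ) = 264.76°
At arrival: θ₂ = atan2(sin Δλ cos φ₁, −cos φ₂ sin φ₁ + sin φ₂ cos φ₁ cos Δλ) = 300.55°
Δθ = θ₂ − θ₁ = +35.8°

+35.8°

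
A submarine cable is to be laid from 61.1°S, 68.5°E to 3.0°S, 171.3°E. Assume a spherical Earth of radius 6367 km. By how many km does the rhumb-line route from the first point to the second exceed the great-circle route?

593 km

Great circle: cos σ = sin φ₁ sin φ₂ + cos φ₁ cos φ₂ cos Δλ,  σ = 1.6319 rad → d_gc = 10390.6 km
Rhumb line: Δψ = +1.3036, q = Δφ/Δψ = 0.7779, d_rh = R√(Δφ²+q²Δλ²) = 10983.9 km
Excess = 10983.9 − 10390.6 = 593.3 ≈ 593 km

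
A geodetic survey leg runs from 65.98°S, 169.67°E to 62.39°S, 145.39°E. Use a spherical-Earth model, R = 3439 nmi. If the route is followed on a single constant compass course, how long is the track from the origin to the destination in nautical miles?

669 nmi

Rhumb course C = atan2(Δλ, Δψ) with Δψ = ln[tan(π/4+φ₂/2)/tan(π/4+φ₁/2)] = +0.1441, Δλ = -0.4238 → C = 288.78°
d = R·|Δφ| / |cos C| = 3439·0.06266 / 0.32196 = 669 nmi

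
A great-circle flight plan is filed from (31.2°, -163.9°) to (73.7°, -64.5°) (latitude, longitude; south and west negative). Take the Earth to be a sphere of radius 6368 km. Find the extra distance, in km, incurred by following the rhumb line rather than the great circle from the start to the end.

649 km

Great circle: cos σ = sin φ₁ sin φ₂ + cos φ₁ cos φ₂ cos Δλ,  σ = 1.0951 rad → d_gc = 6973.3 km
Rhumb line: Δψ = +1.3698, q = Δφ/Δψ = 0.5415, d_rh = R√(Δφ²+q²Δλ²) = 7622.4 km
Excess = 7622.4 − 6973.3 = 649.1 ≈ 649 km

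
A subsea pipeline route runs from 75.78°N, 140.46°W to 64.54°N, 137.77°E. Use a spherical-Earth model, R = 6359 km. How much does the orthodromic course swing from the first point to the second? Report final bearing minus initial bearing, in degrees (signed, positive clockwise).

At departure: θ₁ = atan2(sin Δλ cos φ₂, cos φ₁ sin φ₂ − sin φ₁ cos φ₂ cos Δλ) = 290.86°
At arrival: θ₂ = atan2(sin Δλ cos φ₁, −cos φ₂ sin φ₁ + sin φ₂ cos φ₁ cos Δλ) = 212.27°
Δθ = θ₂ − θ₁ = -78.6°

-78.6°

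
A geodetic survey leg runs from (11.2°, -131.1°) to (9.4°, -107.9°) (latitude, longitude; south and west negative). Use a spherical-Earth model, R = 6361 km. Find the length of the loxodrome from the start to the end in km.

2542 km

Rhumb course C = atan2(Δλ, Δψ) with Δψ = ln[tan(π/4+φ₂/2)/tan(π/4+φ₁/2)] = -0.0319, Δλ = +0.4049 → C = 94.51°
d = R·|Δφ| / |cos C| = 6361·0.03142 / 0.07862 = 2542 km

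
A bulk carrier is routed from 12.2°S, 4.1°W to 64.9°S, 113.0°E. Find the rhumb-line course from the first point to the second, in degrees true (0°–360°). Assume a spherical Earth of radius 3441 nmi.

Δψ = ln[tan(π/4+φ₂/2)/tan(π/4+φ₁/2)] = -1.2878
Δλ = +2.0438 rad (taken the short way round)
course = atan2(Δλ, Δψ) = 122.21°

122.2°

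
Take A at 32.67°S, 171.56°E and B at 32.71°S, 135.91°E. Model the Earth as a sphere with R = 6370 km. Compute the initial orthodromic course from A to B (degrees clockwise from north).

N = sin Δλ·cos φ₂ = -0.4904;  D = cos φ₁ sin φ₂ − sin φ₁ cos φ₂ cos Δλ = -0.0858
initial course = atan2(N, D) = 260.07°

260.1°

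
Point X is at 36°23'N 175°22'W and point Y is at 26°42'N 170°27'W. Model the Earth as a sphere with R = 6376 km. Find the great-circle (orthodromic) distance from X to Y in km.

1174 km

Haversine: a = sin²(Δφ/2)+cos φ₁ cos φ₂ sin²(Δλ/2) = 0.00845;  σ = 2·atan2(√a,√(1−a))
σ = 10.547° → d = Rσ = 6376·0.18407 = 1174 km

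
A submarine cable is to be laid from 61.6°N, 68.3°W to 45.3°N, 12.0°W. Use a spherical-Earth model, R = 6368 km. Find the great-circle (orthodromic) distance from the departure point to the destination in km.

Haversine: a = sin²(Δφ/2)+cos φ₁ cos φ₂ sin²(Δλ/2) = 0.09456;  σ = 2·atan2(√a,√(1−a))
σ = 35.818° → d = Rσ = 6368·0.62515 = 3981 km

3981 km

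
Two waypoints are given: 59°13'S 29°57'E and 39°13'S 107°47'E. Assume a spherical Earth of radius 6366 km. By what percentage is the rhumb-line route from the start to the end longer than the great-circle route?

5.0%

Great circle: σ = 0.8934 rad → d_gc = Rσ = 5687.6 km
Rhumb: Δφ = +0.3491, Δλ = +1.3584, Δψ = +0.5448, q = Δφ/Δψ = 0.6408 → d_rh = R√(Δφ²+q²Δλ²) = 5970.2 km
Excess = (5970.2 − 5687.6) / 5687.6 = 282.6 / 5687.6 = 4.97% ≈ 5.0%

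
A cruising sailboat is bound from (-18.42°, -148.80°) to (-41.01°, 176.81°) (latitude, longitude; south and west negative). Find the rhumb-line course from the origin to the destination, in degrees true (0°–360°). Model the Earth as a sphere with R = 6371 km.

232.6°

Meridional parts: M(φ₁)=-0.3272, M(φ₂)=-0.7861 → ΔM = -0.4589;  Δλ = -0.6002 rad
tan C = Δλ / ΔM = +1.3079 → C = 232.60°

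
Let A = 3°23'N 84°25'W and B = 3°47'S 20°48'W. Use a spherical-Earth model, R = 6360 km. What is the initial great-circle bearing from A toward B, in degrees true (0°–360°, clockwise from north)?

95.9°

θ = atan2( sin Δλ·cos φ₂ ,  cos φ₁ sin φ₂ − sin φ₁ cos φ₂ cos Δλ )
  = atan2(+0.8939, -0.0920) = 95.88°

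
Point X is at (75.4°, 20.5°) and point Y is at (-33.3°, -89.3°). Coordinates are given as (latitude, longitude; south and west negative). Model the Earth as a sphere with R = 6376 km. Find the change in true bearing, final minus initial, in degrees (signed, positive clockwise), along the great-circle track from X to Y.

At departure: θ₁ = atan2(sin Δλ cos φ₂, cos φ₁ sin φ₂ − sin φ₁ cos φ₂ cos Δλ) = 279.78°
At arrival: θ₂ = atan2(sin Δλ cos φ₁, −cos φ₂ sin φ₁ + sin φ₂ cos φ₁ cos Δλ) = 197.29°
Δθ = θ₂ − θ₁ = -82.5°

-82.5°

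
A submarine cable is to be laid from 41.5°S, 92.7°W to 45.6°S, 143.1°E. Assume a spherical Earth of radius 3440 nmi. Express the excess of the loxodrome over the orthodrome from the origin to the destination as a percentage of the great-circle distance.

Great circle: σ = 1.3909 rad → d_gc = Rσ = 4784.9 nmi
Rhumb: Δφ = -0.0716, Δλ = -2.1677, Δψ = -0.0988, q = Δφ/Δψ = 0.7243 → d_rh = R√(Δφ²+q²Δλ²) = 5406.9 nmi
Excess = (5406.9 − 4784.9) / 4784.9 = 622.0 / 4784.9 = 13.00% ≈ 13.0%

13.0%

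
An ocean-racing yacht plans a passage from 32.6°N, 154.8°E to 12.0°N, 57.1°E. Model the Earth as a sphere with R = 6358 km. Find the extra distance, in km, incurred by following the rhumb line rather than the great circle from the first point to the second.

240 km

Great circle: cos σ = sin φ₁ sin φ₂ + cos φ₁ cos φ₂ cos Δλ,  σ = 1.5692 rad → d_gc = 9976.9 km
Rhumb line: Δψ = -0.3914, q = Δφ/Δψ = 0.9185, d_rh = R√(Δφ²+q²Δλ²) = 10217.1 km
Excess = 10217.1 − 9976.9 = 240.2 ≈ 240 km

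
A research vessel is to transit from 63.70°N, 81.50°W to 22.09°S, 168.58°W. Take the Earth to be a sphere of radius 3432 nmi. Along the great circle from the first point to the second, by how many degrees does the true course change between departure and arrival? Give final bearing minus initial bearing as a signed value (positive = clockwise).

Initial bearing θ₁ = atan2(sin Δλ cos φ₂, cos φ₁ sin φ₂ − sin φ₁ cos φ₂ cos Δλ) = 257.28°
Final bearing θ₂ = (initial bearing from the destination back to the start) + 180° = 207.80°
Δθ = θ₂ − θ₁ = -49.5°

-49.5°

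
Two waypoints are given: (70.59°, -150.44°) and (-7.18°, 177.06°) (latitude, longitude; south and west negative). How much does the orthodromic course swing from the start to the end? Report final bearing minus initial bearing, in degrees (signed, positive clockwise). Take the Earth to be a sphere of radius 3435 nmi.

-22.3°

Initial bearing θ₁ = atan2(sin Δλ cos φ₂, cos φ₁ sin φ₂ − sin φ₁ cos φ₂ cos Δλ) = 212.69°
Final bearing θ₂ = (initial bearing from the destination back to the start) + 180° = 190.42°
Δθ = θ₂ − θ₁ = -22.3°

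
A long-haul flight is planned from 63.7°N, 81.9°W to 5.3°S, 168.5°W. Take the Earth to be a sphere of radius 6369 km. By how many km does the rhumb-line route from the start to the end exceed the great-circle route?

359 km

Great circle: cos σ = sin φ₁ sin φ₂ + cos φ₁ cos φ₂ cos Δλ,  σ = 1.6275 rad → d_gc = 10365.4 km
Rhumb line: Δψ = -1.5467, q = Δφ/Δψ = 0.7786, d_rh = R√(Δφ²+q²Δλ²) = 10724.3 km
Excess = 10724.3 − 10365.4 = 358.9 ≈ 359 km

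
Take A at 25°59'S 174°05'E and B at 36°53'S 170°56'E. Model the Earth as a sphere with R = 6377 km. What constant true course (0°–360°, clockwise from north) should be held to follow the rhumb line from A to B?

Meridional parts: M(φ₁)=-0.4699, M(φ₂)=-0.6934 → ΔM = -0.2236;  Δλ = -0.0550 rad
tan C = Δλ / ΔM = +0.2459 → C = 193.82°

193.8°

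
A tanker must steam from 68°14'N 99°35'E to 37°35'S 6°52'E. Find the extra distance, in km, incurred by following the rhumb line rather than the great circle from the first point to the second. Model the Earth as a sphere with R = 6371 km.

Great circle: cos σ = sin φ₁ sin φ₂ + cos φ₁ cos φ₂ cos Δλ,  σ = 2.1900 rad → d_gc = 13952.3 km
Rhumb line: Δψ = -2.3577, q = Δφ/Δψ = 0.7833, d_rh = R√(Δφ²+q²Δλ²) = 14271.2 km
Excess = 14271.2 − 13952.3 = 318.9 ≈ 319 km

319 km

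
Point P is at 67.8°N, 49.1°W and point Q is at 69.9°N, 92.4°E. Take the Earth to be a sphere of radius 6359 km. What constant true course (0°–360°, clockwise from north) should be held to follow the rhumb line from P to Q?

87.6°

Δψ = ln[tan(π/4+φ₂/2)/tan(π/4+φ₁/2)] = +0.1017
Δλ = +2.4696 rad (taken the short way round)
course = atan2(Δλ, Δψ) = 87.64°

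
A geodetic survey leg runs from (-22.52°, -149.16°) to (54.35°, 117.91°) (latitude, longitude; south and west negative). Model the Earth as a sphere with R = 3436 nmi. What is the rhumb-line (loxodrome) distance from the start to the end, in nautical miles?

6699 nmi

Rhumb course C = atan2(Δλ, Δψ) with Δψ = ln[tan(π/4+φ₂/2)/tan(π/4+φ₁/2)] = +1.5382, Δλ = -1.6219 → C = 313.48°
d = R·|Δφ| / |cos C| = 3436·1.34163 / 0.68813 = 6699 nmi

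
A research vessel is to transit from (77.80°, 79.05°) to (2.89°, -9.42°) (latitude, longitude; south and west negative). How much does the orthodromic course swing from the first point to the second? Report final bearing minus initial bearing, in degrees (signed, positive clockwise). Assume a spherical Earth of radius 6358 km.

-76.9°

Initial bearing θ₁ = atan2(sin Δλ cos φ₂, cos φ₁ sin φ₂ − sin φ₁ cos φ₂ cos Δλ) = 269.12°
Final bearing θ₂ = (initial bearing from the destination back to the start) + 180° = 192.21°
Δθ = θ₂ − θ₁ = -76.9°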